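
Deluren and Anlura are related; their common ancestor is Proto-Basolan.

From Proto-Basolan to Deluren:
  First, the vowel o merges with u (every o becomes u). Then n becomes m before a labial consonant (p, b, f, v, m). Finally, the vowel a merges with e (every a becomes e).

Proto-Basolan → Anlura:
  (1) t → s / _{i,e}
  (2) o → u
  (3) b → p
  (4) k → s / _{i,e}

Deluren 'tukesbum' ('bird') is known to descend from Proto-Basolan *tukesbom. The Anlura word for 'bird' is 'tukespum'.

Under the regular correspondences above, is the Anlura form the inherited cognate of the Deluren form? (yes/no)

Derive the expected Anlura reflex of *tukesbom:
Anlura: *tukesbom
  tukesbom (rule 1 does not apply)
  tukesbom → tukesbum   [vowel merger]
  tukesbum → tukespum   [unconditioned shift]
  tukespum → tusespum   [palatalisation]
  giving Anlura tusespum.
The regular Anlura reflex would be 'tusespum', but the attested form is 'tukespum'. The correspondence is irregular, so they are not cognates (the Anlura form has a different source).

no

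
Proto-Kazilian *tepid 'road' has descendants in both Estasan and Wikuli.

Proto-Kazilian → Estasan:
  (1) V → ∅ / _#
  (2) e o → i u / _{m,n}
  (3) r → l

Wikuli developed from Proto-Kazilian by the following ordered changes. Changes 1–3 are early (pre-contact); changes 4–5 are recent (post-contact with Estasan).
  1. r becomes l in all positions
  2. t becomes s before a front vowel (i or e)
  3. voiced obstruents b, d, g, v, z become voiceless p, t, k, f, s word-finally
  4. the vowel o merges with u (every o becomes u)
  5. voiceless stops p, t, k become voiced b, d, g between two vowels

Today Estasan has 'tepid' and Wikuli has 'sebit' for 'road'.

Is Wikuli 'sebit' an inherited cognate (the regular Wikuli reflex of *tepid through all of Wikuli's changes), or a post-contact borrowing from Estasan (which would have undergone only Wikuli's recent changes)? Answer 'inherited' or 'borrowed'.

If inherited, *tepid would pass through all of Wikuli's changes:
Wikuli: *tepid > sepid > sepit > sebit  (by palatalisation, final devoicing, intervocalic voicing)
If borrowed from Estasan 'tepid' after the early changes, it would undergo only the recent ones:
  rule 4 (vowel merger): no change (tepid)
  rule 5 (intervocalic voicing): tepid → tebid
  ⇒ as a loan: tebid
Wikuli 'sebit' matches the inherited outcome exactly, so it is an inherited cognate, not a loan.

inherited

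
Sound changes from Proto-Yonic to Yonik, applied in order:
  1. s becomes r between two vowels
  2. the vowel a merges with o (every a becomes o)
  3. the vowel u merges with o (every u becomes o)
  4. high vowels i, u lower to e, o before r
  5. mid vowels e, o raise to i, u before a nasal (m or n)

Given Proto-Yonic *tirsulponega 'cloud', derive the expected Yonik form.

tersolpunego

Yonik: start from *tirsulponega.
  rule 1: no change — tirsulponega
  rule 2 (vowel merger): tirsulponega → tirsulponego
  rule 3 (vowel merger): tirsulponego → tirsolponego
  rule 4 (pre-rhotic lowering): tirsolponego → tersolponego
  rule 5 (pre-nasal raising): tersolponego → tersolpunego
  ⇒ Yonik tersolpunego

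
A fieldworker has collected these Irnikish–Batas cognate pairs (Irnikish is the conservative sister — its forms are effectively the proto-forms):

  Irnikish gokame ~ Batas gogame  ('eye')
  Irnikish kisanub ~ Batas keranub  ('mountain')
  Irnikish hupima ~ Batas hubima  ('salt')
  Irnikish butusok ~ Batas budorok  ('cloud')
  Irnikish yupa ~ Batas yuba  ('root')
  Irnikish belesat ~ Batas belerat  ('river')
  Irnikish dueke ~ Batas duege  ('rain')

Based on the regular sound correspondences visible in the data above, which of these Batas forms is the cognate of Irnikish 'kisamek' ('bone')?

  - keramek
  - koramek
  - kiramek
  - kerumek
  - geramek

kisanub ~ keranub — Irnikish i corresponds to Batas e after a consonant, before a consonant other than r, m, n, p, b, f, v.
kisanub ~ keranub, belesat ~ belerat — Irnikish s corresponds to Batas r between vowels (before a back vowel).
Applying these to Irnikish 'kisamek':
  kisamek → kesamek   (i→e after a consonant, before a consonant other than r, m, n, p, b, f, v)
  kesamek → keramek   (s→r between vowels (before a back vowel))
So the Batas cognate is 'keramek'.

keramek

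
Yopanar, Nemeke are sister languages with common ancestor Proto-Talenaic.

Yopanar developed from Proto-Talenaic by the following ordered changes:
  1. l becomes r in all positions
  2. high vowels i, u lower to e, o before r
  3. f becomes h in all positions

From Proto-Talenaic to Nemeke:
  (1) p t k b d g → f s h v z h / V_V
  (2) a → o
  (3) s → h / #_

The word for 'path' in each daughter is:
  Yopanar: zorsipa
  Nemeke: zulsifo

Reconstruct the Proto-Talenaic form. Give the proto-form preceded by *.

Position 2: Yopanar has o, Nemeke has u. Nemeke preserves u here (none of its changes turn any other segment into u), so the proto-segment is *u.
Position 7: Yopanar has a, Nemeke has o. Yopanar preserves a here (none of its changes turn any other segment into a), so the proto-segment is *a.
This points to *zulsipa. Verify forward in each daughter:
Yopanar: *zulsipa > zursipa > zorsipa  (by unconditioned shift, pre-rhotic lowering)
Nemeke: *zulsipa
  zulsipa → zulsifa   [intervocalic lenition]
  zulsifa → zulsifo   [vowel merger]
  zulsifo (rule 3 does not apply)
  giving Nemeke zulsifo.
No other proto-form is consistent with every reflex, so the reconstruction is *zulsipa.

*zulsipa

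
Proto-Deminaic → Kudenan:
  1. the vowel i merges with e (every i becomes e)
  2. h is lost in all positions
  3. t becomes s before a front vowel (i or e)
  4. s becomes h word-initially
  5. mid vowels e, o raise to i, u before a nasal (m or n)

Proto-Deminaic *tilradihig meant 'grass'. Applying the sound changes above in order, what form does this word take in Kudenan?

helradeeg

Kudenan: *tilradihig > telradeheg > telradeeg > selradeeg > helradeeg  (by vowel merger, h-loss, palatalisation, debuccalisation)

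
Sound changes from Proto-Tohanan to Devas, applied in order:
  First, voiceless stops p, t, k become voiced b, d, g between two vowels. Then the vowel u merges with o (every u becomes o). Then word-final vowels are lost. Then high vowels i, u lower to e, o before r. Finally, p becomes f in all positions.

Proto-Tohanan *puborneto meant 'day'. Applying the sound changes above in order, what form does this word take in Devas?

Devas: *puborneto > pubornedo > pobornedo > poborned > foborned  (by intervocalic voicing, vowel merger, apocope, unconditioned shift)

foborned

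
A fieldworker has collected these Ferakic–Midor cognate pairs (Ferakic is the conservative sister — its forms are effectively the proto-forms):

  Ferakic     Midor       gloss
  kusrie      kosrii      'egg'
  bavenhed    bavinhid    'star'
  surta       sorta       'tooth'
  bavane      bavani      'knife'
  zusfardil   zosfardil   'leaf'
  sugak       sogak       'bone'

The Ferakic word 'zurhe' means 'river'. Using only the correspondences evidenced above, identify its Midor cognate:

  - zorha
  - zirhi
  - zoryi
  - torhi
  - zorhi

zorhi

surta ~ sorta — Ferakic u corresponds to Midor o after a consonant, before r.
bavane ~ bavani — Ferakic e corresponds to Midor i word-finally.
Applying these to Ferakic 'zurhe':
  zurhe → zorhe   (u→o after a consonant, before r)
  zorhe → zorhi   (e→i word-finally)
So the Midor cognate is 'zorhi'.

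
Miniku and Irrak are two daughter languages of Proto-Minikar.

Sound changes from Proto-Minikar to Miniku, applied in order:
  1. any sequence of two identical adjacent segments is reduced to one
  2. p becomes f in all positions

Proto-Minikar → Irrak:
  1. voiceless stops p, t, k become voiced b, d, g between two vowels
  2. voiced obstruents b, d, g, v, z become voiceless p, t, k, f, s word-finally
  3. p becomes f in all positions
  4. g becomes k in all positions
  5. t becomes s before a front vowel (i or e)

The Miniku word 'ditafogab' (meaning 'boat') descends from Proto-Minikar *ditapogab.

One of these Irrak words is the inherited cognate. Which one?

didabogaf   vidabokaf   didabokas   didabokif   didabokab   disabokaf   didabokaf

Irrak: *ditapogab
  ditapogab → didabogab   [intervocalic voicing]
  didabogab → didabogap   [final devoicing]
  didabogap → didabogaf   [unconditioned shift]
  didabogaf → didabokaf   [unconditioned shift]
  didabokaf (rule 5 does not apply)
  giving Irrak didabokaf.
Among the options, 'didabokaf' alone shows every Irrak change applied in order.

didabokaf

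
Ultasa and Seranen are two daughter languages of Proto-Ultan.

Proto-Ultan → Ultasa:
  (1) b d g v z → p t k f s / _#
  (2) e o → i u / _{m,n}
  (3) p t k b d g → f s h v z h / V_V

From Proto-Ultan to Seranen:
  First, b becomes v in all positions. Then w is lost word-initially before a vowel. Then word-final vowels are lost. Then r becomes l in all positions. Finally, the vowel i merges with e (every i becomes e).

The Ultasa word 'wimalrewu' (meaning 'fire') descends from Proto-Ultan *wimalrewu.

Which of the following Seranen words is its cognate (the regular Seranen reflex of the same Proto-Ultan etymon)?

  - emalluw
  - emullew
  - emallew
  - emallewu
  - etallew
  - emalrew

emallew

Seranen: *wimalrewu
  wimalrewu (rule 1 does not apply)
  wimalrewu → imalrewu   [glide loss]
  imalrewu → imalrew   [apocope]
  imalrew → imallew   [unconditioned shift]
  imallew → emallew   [vowel merger]
  giving Seranen emallew.
Only 'emallew' matches the regular Seranen development of *wimalrewu.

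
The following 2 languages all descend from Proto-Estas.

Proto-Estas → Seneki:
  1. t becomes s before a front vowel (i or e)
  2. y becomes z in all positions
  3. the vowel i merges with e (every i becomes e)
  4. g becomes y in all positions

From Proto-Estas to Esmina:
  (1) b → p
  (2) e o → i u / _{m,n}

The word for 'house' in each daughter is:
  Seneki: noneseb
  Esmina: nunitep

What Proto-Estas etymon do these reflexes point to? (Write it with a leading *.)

*noniteb

Position 7: Seneki has b, Esmina has p. Seneki preserves b here (none of its changes turn any other segment into b), so the proto-segment is *b.
Position 2: Seneki has o, Esmina has u. Seneki preserves o here (none of its changes turn any other segment into o), so the proto-segment is *o.
Position 5: Seneki has s, Esmina has t. Esmina preserves t here (none of its changes turn any other segment into t), so the proto-segment is *t.
This points to *noniteb. Verify forward in each daughter:
Seneki: start from *noniteb.
  rule 1 (palatalisation): noniteb → noniseb
  rule 2: no change — noniseb
  rule 3 (vowel merger): noniseb → noneseb
  rule 4: no change — noneseb
  ⇒ Seneki noneseb
Esmina: *noniteb > nonitep > nunitep  (by unconditioned shift, pre-nasal raising)
Only *noniteb yields all of Seneki noneseb, Esmina nunitep.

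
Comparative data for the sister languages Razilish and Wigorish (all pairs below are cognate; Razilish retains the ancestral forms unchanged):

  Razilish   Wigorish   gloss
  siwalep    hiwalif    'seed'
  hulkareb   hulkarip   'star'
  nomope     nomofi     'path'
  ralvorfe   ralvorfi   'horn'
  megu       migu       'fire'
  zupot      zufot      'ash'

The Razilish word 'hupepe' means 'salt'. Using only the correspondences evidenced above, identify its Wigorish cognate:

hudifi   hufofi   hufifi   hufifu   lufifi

nomope ~ nomofi — Razilish p corresponds to Wigorish f between vowels (before a front vowel).
siwalep ~ hiwalif — Razilish e corresponds to Wigorish i after a consonant, before a labial obstruent.
nomope ~ nomofi, ralvorfe ~ ralvorfi — Razilish e corresponds to Wigorish i word-finally.
Applying these to Razilish 'hupepe':
  hupepe → hufepe   (p→f between vowels (before a front vowel))
  hufepe → hufipe   (e→i after a consonant, before a labial obstruent)
  hufipe → hufife   (p→f between vowels (before a front vowel))
  hufife → hufifi   (e→i word-finally)
So the Wigorish cognate is 'hufifi'.

hufifi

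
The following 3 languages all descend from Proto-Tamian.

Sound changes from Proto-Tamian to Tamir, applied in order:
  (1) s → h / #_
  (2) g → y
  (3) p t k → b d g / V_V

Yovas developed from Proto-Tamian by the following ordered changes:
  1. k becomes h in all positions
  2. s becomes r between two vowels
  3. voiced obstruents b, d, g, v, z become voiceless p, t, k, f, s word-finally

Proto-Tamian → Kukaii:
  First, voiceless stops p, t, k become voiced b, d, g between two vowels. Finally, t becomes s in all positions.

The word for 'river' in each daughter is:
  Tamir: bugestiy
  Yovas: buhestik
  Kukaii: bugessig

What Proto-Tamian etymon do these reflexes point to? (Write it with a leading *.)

Position 3: Tamir has g, Yovas has h, Kukaii has g. In Tamir, g can only continue *k, so the proto-segment is *k.
Position 8: Tamir has y, Yovas has k, Kukaii has g. In Yovas, k can only continue *g, so the proto-segment is *g.
Verify the candidate proto-form against each daughter:
Tamir: *bukestig
  bukestig (rule 1 does not apply)
  bukestig → bukestiy   [unconditioned shift]
  bukestiy → bugestiy   [intervocalic voicing]
  giving Tamir bugestiy.
Yovas: *bukestig
  bukestig → buhestig   [unconditioned shift]
  buhestig (rule 2 does not apply)
  buhestig → buhestik   [final devoicing]
  giving Yovas buhestik.
Kukaii: start from *bukestig.
  rule 1 (intervocalic voicing): bukestig → bugestig
  rule 2 (unconditioned shift): bugestig → bugessig
  ⇒ Kukaii bugessig
No other proto-form is consistent with every reflex, so the reconstruction is *bukestig.

*bukestig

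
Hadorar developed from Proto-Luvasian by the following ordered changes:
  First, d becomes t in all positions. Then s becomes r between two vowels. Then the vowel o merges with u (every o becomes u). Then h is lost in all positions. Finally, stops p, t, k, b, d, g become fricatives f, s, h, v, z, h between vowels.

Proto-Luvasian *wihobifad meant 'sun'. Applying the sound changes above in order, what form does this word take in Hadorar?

Hadorar: *wihobifad > wihobifat > wihubifat > wiubifat > wiuvifat  (by unconditioned shift, vowel merger, h-loss, intervocalic lenition)

wiuvifat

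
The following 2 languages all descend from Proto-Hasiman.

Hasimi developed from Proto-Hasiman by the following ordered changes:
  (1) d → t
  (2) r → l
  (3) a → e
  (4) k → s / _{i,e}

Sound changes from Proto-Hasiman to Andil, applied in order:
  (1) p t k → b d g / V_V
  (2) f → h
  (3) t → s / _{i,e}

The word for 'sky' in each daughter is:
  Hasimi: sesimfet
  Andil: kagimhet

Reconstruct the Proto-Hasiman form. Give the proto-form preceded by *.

*kakimfet

Position 2: Hasimi has e, Andil has a. Andil preserves a here (none of its changes turn any other segment into a), so the proto-segment is *a.
Position 6: Hasimi has f, Andil has h. Hasimi preserves f here (none of its changes turn any other segment into f), so the proto-segment is *f.
Position 3: Hasimi has s, Andil has g. Taking the neighbouring segments as reconstructed: Hasimi s could go back to *k or *s; Andil g could go back to *k or *g — the one source consistent with every daughter is *k.
Verify the candidate proto-form against each daughter:
Hasimi: start from *kakimfet.
  rule 1: no change — kakimfet
  rule 2: no change — kakimfet
  rule 3 (vowel merger): kakimfet → kekimfet
  rule 4 (palatalisation): kekimfet → sesimfet
  ⇒ Hasimi sesimfet
Andil: *kakimfet > kagimfet > kagimhet  (by intervocalic voicing, unconditioned shift)
No other proto-form is consistent with every reflex, so the reconstruction is *kakimfet.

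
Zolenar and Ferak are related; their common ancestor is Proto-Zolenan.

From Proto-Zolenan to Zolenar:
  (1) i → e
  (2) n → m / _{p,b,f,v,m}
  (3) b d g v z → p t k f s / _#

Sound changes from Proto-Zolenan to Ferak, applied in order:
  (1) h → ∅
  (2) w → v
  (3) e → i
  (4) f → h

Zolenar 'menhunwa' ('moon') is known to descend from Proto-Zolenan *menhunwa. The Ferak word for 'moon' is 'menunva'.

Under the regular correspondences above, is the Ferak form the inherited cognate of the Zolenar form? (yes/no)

no

Derive the expected Ferak reflex of *menhunwa:
Ferak: *menhunwa
  menhunwa → menunwa   [h-loss]
  menunwa → menunva   [unconditioned shift]
  menunva → minunva   [vowel merger]
  minunva (rule 4 does not apply)
  giving Ferak minunva.
The regular Ferak reflex would be 'minunva', but the attested form is 'menunva'. The correspondence is irregular, so they are not cognates (the Ferak form has a different source).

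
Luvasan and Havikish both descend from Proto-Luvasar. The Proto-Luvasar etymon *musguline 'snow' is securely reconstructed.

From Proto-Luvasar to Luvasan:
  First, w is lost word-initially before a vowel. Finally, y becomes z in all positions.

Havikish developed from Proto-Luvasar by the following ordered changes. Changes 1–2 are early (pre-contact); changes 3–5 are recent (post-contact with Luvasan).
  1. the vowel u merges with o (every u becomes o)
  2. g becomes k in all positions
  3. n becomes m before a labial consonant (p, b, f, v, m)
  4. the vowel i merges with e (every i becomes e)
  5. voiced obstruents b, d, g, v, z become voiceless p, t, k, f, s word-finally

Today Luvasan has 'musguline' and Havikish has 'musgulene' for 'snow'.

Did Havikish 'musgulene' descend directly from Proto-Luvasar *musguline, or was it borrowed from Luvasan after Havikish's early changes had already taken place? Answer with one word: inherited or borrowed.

borrowed

If inherited, *musguline would pass through all of Havikish's changes:
Havikish: *musguline
  musguline → mosgoline   [vowel merger]
  mosgoline → moskoline   [unconditioned shift]
  moskoline (rule 3 does not apply)
  moskoline → moskolene   [vowel merger]
  moskolene (rule 5 does not apply)
  giving Havikish moskolene.
If borrowed from Luvasan 'musguline' after the early changes, it would undergo only the recent ones:
  rule 3 (nasal place assimilation): no change (musguline)
  rule 4 (vowel merger): musguline → musgulene
  rule 5 (final devoicing): no change (musgulene)
  ⇒ as a loan: musgulene
Havikish 'musgulene' matches the loan outcome 'musgulene', not the inherited 'moskolene' — it skipped the early Havikish changes, so it was borrowed from Luvasan.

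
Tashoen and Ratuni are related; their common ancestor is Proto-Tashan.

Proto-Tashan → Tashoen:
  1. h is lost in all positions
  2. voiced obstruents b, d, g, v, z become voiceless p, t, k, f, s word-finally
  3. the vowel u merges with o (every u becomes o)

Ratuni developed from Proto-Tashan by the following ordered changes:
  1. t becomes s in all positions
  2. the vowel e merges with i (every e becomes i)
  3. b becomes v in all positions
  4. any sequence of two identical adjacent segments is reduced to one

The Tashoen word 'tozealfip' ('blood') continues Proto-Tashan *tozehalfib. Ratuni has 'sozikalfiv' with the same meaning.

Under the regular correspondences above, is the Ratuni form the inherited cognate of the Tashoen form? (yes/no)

no

Derive the expected Ratuni reflex of *tozehalfib:
Ratuni: *tozehalfib
  tozehalfib → sozehalfib   [unconditioned shift]
  sozehalfib → sozihalfib   [vowel merger]
  sozihalfib → sozihalfiv   [unconditioned shift]
  sozihalfiv (rule 4 does not apply)
  giving Ratuni sozihalfiv.
The regular Ratuni reflex would be 'sozihalfiv', but the attested form is 'sozikalfiv'. The correspondence is irregular, so they are not cognates (the Ratuni form has a different source).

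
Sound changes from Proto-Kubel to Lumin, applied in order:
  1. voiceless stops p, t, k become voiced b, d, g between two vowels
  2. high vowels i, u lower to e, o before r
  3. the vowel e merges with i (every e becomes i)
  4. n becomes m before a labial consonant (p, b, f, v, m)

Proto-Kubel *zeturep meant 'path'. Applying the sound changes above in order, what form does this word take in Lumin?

zidorip

Lumin: *zeturep
  zeturep → zedurep   [intervocalic voicing]
  zedurep → zedorep   [pre-rhotic lowering]
  zedorep → zidorip   [vowel merger]
  zidorip (rule 4 does not apply)
  giving Lumin zidorip.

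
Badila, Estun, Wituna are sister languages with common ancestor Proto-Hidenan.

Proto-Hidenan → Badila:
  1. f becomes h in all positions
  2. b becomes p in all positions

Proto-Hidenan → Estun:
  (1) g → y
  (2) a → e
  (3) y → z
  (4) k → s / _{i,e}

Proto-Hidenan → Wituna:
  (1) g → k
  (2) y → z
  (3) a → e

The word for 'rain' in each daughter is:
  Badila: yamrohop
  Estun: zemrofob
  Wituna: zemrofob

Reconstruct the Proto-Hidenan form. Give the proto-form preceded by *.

Position 8: Badila has p, Estun has b, Wituna has b. Estun preserves b here (none of its changes turn any other segment into b), so the proto-segment is *b.
Position 1: Badila has y, Estun has z, Wituna has z. Badila preserves y here (none of its changes turn any other segment into y), so the proto-segment is *y.
Position 6: Badila has h, Estun has f, Wituna has f. Estun preserves f here (none of its changes turn any other segment into f), so the proto-segment is *f.
Verify the candidate proto-form against each daughter:
Badila: start from *yamrofob.
  rule 1 (unconditioned shift): yamrofob → yamrohob
  rule 2 (unconditioned shift): yamrohob → yamrohop
  ⇒ Badila yamrohop
Estun: start from *yamrofob.
  rule 1: no change — yamrofob
  rule 2 (vowel merger): yamrofob → yemrofob
  rule 3 (unconditioned shift): yemrofob → zemrofob
  rule 4: no change — zemrofob
  ⇒ Estun zemrofob
Wituna: *yamrofob
  yamrofob (rule 1 does not apply)
  yamrofob → zamrofob   [unconditioned shift]
  zamrofob → zemrofob   [vowel merger]
  giving Wituna zemrofob.
Only *yamrofob yields all of Badila yamrohop, Estun zemrofob, Wituna zemrofob.

*yamrofob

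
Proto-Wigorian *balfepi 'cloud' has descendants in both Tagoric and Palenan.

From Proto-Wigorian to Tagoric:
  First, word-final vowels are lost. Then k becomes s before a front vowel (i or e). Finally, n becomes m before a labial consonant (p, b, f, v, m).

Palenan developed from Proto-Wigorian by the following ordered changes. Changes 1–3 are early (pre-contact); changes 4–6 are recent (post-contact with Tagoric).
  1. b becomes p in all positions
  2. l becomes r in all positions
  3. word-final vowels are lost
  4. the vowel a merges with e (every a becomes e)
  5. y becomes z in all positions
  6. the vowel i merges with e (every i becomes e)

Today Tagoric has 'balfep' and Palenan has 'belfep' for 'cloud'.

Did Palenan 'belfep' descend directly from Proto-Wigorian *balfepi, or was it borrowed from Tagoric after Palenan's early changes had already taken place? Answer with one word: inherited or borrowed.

borrowed

If inherited, *balfepi would pass through all of Palenan's changes:
Palenan: *balfepi
  balfepi → palfepi   [unconditioned shift]
  palfepi → parfepi   [unconditioned shift]
  parfepi → parfep   [apocope]
  parfep → perfep   [vowel merger]
  perfep (rule 5 does not apply)
  perfep (rule 6 does not apply)
  giving Palenan perfep.
If borrowed from Tagoric 'balfep' after the early changes, it would undergo only the recent ones:
  rule 4 (vowel merger): balfep → belfep
  rule 5 (unconditioned shift): no change (belfep)
  rule 6 (vowel merger): no change (belfep)
  ⇒ as a loan: belfep
Palenan 'belfep' matches the loan outcome 'belfep', not the inherited 'perfep' — it skipped the early Palenan changes, so it was borrowed from Tagoric.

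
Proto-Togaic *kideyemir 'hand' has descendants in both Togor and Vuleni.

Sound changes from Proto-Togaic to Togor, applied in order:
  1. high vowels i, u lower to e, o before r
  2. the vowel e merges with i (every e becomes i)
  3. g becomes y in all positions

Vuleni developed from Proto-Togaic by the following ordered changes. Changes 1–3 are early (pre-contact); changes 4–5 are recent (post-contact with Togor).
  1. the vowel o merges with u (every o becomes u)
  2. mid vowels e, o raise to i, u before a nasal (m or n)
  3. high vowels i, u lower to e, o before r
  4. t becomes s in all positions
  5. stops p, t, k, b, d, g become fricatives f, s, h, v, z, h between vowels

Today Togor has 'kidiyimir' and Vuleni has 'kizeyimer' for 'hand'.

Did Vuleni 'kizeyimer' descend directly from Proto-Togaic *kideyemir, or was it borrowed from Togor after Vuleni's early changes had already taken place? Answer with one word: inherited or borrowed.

inherited

If inherited, *kideyemir would pass through all of Vuleni's changes:
Vuleni: *kideyemir > kideyimir > kideyimer > kizeyimer  (by pre-nasal raising, pre-rhotic lowering, intervocalic lenition)
If borrowed from Togor 'kidiyimir' after the early changes, it would undergo only the recent ones:
  rule 4 (unconditioned shift): no change (kidiyimir)
  rule 5 (intervocalic lenition): kidiyimir → kiziyimir
  ⇒ as a loan: kiziyimir
Vuleni 'kizeyimer' matches the inherited outcome exactly, so it is an inherited cognate, not a loan.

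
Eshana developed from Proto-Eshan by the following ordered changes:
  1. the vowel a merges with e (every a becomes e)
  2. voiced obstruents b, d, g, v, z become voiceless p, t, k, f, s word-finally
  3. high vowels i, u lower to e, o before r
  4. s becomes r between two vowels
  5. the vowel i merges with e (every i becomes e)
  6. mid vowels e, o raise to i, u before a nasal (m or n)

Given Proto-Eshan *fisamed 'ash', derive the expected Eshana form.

Eshana: start from *fisamed.
  rule 1 (vowel merger): fisamed → fisemed
  rule 2 (final devoicing): fisemed → fisemet
  rule 3: no change — fisemet
  rule 4 (rhotacism): fisemet → firemet
  rule 5 (vowel merger): firemet → feremet
  rule 6 (pre-nasal raising): feremet → ferimet
  ⇒ Eshana ferimet

ferimet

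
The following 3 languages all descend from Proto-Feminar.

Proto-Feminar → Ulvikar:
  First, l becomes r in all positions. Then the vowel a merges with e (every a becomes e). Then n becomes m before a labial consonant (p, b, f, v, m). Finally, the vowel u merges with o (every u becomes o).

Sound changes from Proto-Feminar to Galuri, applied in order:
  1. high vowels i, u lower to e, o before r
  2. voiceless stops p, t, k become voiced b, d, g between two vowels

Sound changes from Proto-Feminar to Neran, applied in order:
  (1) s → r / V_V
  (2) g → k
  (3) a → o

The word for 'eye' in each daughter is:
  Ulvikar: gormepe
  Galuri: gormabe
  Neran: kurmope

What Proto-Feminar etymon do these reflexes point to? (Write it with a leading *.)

Position 1: Ulvikar has g, Galuri has g, Neran has k. Ulvikar preserves g here (none of its changes turn any other segment into g), so the proto-segment is *g.
Position 5: Ulvikar has e, Galuri has a, Neran has o. Galuri preserves a here (none of its changes turn any other segment into a), so the proto-segment is *a.
Continuing position by position gives *gurmape; check it forward:
Ulvikar: *gurmape
  gurmape (rule 1 does not apply)
  gurmape → gurmepe   [vowel merger]
  gurmepe (rule 3 does not apply)
  gurmepe → gormepe   [vowel merger]
  giving Ulvikar gormepe.
Galuri: start from *gurmape.
  rule 1 (pre-rhotic lowering): gurmape → gormape
  rule 2 (intervocalic voicing): gormape → gormabe
  ⇒ Galuri gormabe
Neran: start from *gurmape.
  rule 1: no change — gurmape
  rule 2 (unconditioned shift): gurmape → kurmape
  rule 3 (vowel merger): kurmape → kurmope
  ⇒ Neran kurmope
Only *gurmape yields all of Ulvikar gormepe, Galuri gormabe, Neran kurmope.

*gurmape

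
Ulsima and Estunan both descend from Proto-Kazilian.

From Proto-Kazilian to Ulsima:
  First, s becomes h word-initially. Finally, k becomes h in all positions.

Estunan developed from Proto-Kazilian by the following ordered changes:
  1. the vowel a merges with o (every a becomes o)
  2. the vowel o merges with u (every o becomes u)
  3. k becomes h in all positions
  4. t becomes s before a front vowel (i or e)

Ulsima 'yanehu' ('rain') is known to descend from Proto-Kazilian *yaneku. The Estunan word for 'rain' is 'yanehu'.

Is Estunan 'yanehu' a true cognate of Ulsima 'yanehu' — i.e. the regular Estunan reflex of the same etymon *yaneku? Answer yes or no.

no

Derive the expected Estunan reflex of *yaneku:
Estunan: start from *yaneku.
  rule 1 (vowel merger): yaneku → yoneku
  rule 2 (vowel merger): yoneku → yuneku
  rule 3 (unconditioned shift): yuneku → yunehu
  rule 4: no change — yunehu
  ⇒ Estunan yunehu
The regular Estunan reflex would be 'yunehu', but the attested form is 'yanehu'. The correspondence is irregular, so they are not cognates (the Estunan form has a different source).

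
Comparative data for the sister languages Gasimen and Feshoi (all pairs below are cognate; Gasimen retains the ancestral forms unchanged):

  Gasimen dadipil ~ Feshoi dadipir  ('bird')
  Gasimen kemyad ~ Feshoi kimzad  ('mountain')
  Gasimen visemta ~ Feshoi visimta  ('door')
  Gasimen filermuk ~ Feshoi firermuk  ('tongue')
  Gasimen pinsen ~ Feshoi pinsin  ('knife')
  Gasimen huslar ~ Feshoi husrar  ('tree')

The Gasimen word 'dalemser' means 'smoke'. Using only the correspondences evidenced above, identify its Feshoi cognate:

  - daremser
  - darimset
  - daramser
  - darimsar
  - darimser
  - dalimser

filermuk ~ firermuk — Gasimen l corresponds to Feshoi r between vowels (before a front vowel).
kemyad ~ kimzad, visemta ~ visimta — Gasimen e corresponds to Feshoi i after a consonant, before a nasal.
Applying these to Gasimen 'dalemser':
  dalemser → daremser   (l→r between vowels (before a front vowel))
  daremser → darimser   (e→i after a consonant, before a nasal)
So the Feshoi cognate is 'darimser'.

darimser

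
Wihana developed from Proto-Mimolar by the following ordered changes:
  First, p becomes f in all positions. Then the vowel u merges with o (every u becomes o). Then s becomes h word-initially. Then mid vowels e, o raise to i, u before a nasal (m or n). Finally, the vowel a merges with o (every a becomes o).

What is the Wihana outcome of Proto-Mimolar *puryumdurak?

Wihana: *puryumdurak
  puryumdurak → furyumdurak   [unconditioned shift]
  furyumdurak → foryomdorak   [vowel merger]
  foryomdorak (rule 3 does not apply)
  foryomdorak → foryumdorak   [pre-nasal raising]
  foryumdorak → foryumdorok   [vowel merger]
  giving Wihana foryumdorok.

foryumdorok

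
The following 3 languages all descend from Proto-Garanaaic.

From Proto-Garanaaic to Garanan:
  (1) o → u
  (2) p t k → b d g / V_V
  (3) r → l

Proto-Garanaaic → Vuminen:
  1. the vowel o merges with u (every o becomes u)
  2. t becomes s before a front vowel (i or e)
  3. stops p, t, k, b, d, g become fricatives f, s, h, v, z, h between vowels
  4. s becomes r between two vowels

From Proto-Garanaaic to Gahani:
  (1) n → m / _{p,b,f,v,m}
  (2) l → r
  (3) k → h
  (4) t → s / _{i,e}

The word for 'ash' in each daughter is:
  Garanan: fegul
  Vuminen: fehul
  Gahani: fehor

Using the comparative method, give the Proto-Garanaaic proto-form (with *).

*fekol

Position 3: Garanan has g, Vuminen has h, Gahani has h. Taking the neighbouring segments as reconstructed: Garanan g could go back to *k or *g; Vuminen h could go back to *k or *g or *h; Gahani h could go back to *k or *h — the one source consistent with every daughter is *k.
Position 5: Garanan has l, Vuminen has l, Gahani has r. Vuminen preserves l here (none of its changes turn any other segment into l), so the proto-segment is *l.
Continuing position by position gives *fekol; check it forward:
Garanan: *fekol > fekul > fegul  (by vowel merger, intervocalic voicing)
Vuminen: *fekol > fekul > fehul  (by vowel merger, intervocalic lenition)
Gahani: *fekol
  fekol (rule 1 does not apply)
  fekol → fekor   [unconditioned shift]
  fekor → fehor   [unconditioned shift]
  fehor (rule 4 does not apply)
  giving Gahani fehor.
Only *fekol yields all of Garanan fegul, Vuminen fehul, Gahani fehor.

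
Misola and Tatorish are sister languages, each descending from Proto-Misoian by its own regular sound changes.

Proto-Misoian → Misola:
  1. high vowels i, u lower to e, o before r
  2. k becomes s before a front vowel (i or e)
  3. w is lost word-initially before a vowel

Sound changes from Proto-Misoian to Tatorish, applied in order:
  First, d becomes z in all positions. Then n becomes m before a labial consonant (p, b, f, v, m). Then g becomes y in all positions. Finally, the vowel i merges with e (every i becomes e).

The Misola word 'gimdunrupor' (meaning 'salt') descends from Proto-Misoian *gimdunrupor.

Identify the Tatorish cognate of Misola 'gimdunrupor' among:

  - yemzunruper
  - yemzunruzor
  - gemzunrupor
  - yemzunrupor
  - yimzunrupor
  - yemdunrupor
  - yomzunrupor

yemzunrupor

Tatorish: start from *gimdunrupor.
  rule 1 (unconditioned shift): gimdunrupor → gimzunrupor
  rule 2: no change — gimzunrupor
  rule 3 (unconditioned shift): gimzunrupor → yimzunrupor
  rule 4 (vowel merger): yimzunrupor → yemzunrupor
  ⇒ Tatorish yemzunrupor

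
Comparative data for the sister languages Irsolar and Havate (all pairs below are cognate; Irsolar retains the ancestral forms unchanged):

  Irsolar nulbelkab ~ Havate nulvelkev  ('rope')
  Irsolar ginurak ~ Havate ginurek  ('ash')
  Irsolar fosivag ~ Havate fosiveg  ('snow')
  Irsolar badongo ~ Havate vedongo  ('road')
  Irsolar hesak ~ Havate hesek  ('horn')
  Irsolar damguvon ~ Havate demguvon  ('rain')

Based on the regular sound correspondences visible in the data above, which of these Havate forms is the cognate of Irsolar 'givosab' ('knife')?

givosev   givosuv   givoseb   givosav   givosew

nulbelkab ~ nulvelkev — Irsolar a corresponds to Havate e after a consonant, before a labial obstruent.
nulbelkab ~ nulvelkev — Irsolar b corresponds to Havate v word-finally.
Applying these to Irsolar 'givosab':
  givosab → givoseb   (a→e after a consonant, before a labial obstruent)
  givoseb → givosev   (b→v word-finally)
So the Havate cognate is 'givosev'.

givosev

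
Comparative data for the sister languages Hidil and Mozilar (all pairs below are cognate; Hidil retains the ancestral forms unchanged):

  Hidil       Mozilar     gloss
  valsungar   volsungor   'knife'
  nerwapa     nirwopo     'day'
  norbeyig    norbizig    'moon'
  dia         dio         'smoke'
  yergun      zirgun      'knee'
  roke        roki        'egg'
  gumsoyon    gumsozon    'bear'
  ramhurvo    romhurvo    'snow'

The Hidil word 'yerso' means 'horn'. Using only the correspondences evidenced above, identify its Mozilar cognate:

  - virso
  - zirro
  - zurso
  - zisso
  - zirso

zirso

yergun ~ zirgun — Hidil y corresponds to Mozilar z word-initially before a front vowel.
nerwapa ~ nirwopo, yergun ~ zirgun — Hidil e corresponds to Mozilar i after a consonant, before r.
Applying these to Hidil 'yerso':
  yerso → zerso   (y→z word-initially before a front vowel)
  zerso → zirso   (e→i after a consonant, before r)
So the Mozilar cognate is 'zirso'.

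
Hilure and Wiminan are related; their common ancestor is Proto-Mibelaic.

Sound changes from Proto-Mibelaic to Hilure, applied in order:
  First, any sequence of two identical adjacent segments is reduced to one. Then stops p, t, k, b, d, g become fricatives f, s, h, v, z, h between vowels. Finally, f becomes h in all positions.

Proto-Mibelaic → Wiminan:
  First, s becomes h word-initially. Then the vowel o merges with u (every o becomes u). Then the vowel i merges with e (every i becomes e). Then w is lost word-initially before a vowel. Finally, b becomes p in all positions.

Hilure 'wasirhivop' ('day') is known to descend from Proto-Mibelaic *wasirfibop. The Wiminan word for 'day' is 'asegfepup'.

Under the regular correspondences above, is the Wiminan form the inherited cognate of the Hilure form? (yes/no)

Derive the expected Wiminan reflex of *wasirfibop:
Wiminan: start from *wasirfibop.
  rule 1: no change — wasirfibop
  rule 2 (vowel merger): wasirfibop → wasirfibup
  rule 3 (vowel merger): wasirfibup → waserfebup
  rule 4 (glide loss): waserfebup → aserfebup
  rule 5 (unconditioned shift): aserfebup → aserfepup
  ⇒ Wiminan aserfepup
The regular Wiminan reflex would be 'aserfepup', but the attested form is 'asegfepup'. The correspondence is irregular, so they are not cognates (the Wiminan form has a different source).

no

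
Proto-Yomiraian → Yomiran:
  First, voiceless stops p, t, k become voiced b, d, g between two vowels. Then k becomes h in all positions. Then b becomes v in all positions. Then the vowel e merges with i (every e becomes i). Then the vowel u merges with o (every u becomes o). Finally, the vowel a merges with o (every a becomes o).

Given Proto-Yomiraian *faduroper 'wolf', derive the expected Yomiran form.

fodorovir

Yomiran: start from *faduroper.
  rule 1 (intervocalic voicing): faduroper → fadurober
  rule 2: no change — fadurober
  rule 3 (unconditioned shift): fadurober → fadurover
  rule 4 (vowel merger): fadurover → fadurovir
  rule 5 (vowel merger): fadurovir → fadorovir
  rule 6 (vowel merger): fadorovir → fodorovir
  ⇒ Yomiran fodorovir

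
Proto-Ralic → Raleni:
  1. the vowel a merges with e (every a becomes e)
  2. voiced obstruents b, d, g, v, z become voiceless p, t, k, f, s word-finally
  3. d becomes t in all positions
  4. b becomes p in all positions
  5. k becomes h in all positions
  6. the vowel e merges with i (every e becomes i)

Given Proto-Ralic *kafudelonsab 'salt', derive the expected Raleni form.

hifutilonsip

Raleni: *kafudelonsab > kefudelonseb > kefudelonsep > kefutelonsep > hefutelonsep > hifutilonsip  (by vowel merger, final devoicing, unconditioned shift, unconditioned shift, vowel merger)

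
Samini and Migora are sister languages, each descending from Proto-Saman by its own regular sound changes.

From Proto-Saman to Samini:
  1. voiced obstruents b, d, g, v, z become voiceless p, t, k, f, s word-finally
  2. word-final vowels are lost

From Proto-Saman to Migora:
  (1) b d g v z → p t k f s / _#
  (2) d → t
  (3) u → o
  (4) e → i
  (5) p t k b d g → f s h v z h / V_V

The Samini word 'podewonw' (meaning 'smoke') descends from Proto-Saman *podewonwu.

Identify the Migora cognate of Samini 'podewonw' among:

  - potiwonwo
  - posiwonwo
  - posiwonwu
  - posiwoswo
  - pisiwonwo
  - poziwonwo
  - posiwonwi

posiwonwo

Migora: *podewonwu > potewonwu > potewonwo > potiwonwo > posiwonwo  (by unconditioned shift, vowel merger, vowel merger, intervocalic lenition)
Only 'posiwonwo' matches the regular Migora development of *podewonwu.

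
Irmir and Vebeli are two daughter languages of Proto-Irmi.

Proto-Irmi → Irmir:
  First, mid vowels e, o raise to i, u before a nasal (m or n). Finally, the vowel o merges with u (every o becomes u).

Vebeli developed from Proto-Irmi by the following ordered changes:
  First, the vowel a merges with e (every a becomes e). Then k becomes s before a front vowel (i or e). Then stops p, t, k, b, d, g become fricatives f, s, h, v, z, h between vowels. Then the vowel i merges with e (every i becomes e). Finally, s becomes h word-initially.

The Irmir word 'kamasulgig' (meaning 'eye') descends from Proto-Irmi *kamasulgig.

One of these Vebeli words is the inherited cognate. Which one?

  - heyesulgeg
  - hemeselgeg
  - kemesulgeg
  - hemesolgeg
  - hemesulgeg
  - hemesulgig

Vebeli: *kamasulgig > kemesulgig > semesulgig > semesulgeg > hemesulgeg  (by vowel merger, palatalisation, vowel merger, debuccalisation)
Only 'hemesulgeg' matches the regular Vebeli development of *kamasulgig.

hemesulgeg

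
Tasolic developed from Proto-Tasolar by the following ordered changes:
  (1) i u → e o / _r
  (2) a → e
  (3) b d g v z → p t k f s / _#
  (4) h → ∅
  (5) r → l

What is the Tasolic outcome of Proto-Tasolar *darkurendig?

delkolendik

Tasolic: start from *darkurendig.
  rule 1 (pre-rhotic lowering): darkurendig → darkorendig
  rule 2 (vowel merger): darkorendig → derkorendig
  rule 3 (final devoicing): derkorendig → derkorendik
  rule 4: no change — derkorendik
  rule 5 (unconditioned shift): derkorendik → delkolendik
  ⇒ Tasolic delkolendik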